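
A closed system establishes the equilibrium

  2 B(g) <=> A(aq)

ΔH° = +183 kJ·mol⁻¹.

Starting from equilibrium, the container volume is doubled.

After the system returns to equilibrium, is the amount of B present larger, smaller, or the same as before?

increases

Gas moles: reactants 2, products 0 (Δn_gas = -2). Expansion shifts the system toward the side with more moles of gas — to the left.
The net shift is to the left. B is a reactant, so its amount increases.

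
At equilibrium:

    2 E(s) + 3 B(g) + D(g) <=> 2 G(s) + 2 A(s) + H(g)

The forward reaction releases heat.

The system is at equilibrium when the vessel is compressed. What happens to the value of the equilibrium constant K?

unchanged

The equilibrium constant depends only on temperature. This perturbation may move the position of equilibrium, but since T is unchanged, K itself is unchanged.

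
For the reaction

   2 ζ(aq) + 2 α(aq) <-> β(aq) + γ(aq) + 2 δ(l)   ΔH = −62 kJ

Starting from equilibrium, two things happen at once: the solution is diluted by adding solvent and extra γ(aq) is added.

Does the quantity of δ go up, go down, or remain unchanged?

Dilution lowers every aqueous concentration by the same factor. Δn_aq = 2 − 4 = -2, so the system shifts toward the side with more dissolved moles — to the left.
Adding γ (aq), a product, drives the reaction to the left.
The net shift is to the left. δ is a product, so its amount decreases.

decreases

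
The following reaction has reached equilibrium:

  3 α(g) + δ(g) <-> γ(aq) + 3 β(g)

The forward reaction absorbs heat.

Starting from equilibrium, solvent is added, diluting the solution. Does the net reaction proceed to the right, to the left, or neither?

Dilution lowers every aqueous concentration by the same factor. Δn_aq = 1 − 0 = +1, so the system shifts toward the side with more dissolved moles — to the right.

right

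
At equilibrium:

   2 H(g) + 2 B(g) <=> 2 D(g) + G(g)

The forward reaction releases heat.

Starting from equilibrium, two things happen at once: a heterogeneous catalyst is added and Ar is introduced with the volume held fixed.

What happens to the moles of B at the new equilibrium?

A catalyst speeds both forward and reverse rates equally; it changes neither Q nor K — no shift from this change.
At constant volume, adding an inert gas leaves every reacting species' partial pressure unchanged, so Q is unchanged — no shift from this change.
No net shift occurs, so the amount of B is unchanged.

unchanged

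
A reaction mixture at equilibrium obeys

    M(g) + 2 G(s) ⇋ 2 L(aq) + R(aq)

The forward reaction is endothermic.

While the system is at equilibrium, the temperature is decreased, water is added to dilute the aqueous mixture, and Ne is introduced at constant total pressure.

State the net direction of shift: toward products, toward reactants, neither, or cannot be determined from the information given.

The forward reaction is endothermic. Lowering T favours the exothermic direction — shift to the left.
Dilution lowers every aqueous concentration by the same factor. Δn_aq = 3 − 0 = +3, so the system shifts toward the side with more dissolved moles — to the right.
Adding inert gas at constant total pressure expands the volume and lowers every reacting partial pressure. With Δn_gas = 0 − 1 = -1, Q moves away from K toward the side with fewer gas moles, so the system shifts toward the side with more gas moles — to the left.
The individual effects push in opposite directions; without quantitative information the net direction cannot be determined.

cannot be determined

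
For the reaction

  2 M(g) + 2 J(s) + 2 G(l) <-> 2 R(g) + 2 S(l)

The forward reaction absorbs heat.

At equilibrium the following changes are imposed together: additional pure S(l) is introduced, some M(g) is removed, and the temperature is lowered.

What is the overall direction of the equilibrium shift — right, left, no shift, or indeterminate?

S is a pure liquid; its activity is 1 regardless of amount, so Q is unaffected — no shift from this change.
Removing M (g), a reactant, drives the reaction to the left.
The forward reaction is endothermic. Lowering T favours the exothermic direction — shift to the left.
Only the nonzero effect(s) matter; the net shift is to the left.

left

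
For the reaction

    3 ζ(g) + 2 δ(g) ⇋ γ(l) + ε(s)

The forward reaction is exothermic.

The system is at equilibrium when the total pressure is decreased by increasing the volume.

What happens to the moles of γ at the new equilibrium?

decreases

Gas moles: reactants 5, products 0 (Δn_gas = -5). Expansion shifts the system toward the side with more moles of gas — to the left.
The net shift is to the left. γ is a product, so its amount decreases.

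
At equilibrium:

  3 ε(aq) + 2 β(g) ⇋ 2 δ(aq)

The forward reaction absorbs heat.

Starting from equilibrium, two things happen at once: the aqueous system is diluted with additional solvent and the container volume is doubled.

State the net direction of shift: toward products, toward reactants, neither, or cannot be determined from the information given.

Dilution lowers every aqueous concentration by the same factor. Δn_aq = 2 − 3 = -1, so the system shifts toward the side with more dissolved moles — to the left.
Gas moles: reactants 2, products 0 (Δn_gas = -2). Expansion shifts the system toward the side with more moles of gas — to the left.
All effects act in the same direction — net shift to the left.

left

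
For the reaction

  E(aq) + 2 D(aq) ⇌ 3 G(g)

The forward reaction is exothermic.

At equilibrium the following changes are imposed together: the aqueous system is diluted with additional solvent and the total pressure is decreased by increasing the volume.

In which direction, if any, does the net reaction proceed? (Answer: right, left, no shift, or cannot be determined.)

cannot be determined

Dilution lowers every aqueous concentration by the same factor. Δn_aq = 0 − 3 = -3, so the system shifts toward the side with more dissolved moles — to the left.
Gas moles: reactants 0, products 3 (Δn_gas = +3). Expansion shifts the system toward the side with more moles of gas — to the right.
The individual effects push in opposite directions; without quantitative information the net direction cannot be determined.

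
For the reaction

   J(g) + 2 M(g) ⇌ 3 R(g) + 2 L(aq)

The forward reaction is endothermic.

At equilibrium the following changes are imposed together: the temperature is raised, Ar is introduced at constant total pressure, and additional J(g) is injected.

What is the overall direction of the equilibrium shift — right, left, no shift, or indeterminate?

right

The forward reaction is endothermic. Raising T favours the endothermic direction — shift to the right.
Adding inert gas at constant total pressure expands the volume, scaling every reacting partial pressure by the same factor. Δn_gas = 3 − 3 = 0, so Q is unchanged — no shift.
Adding J (g), a reactant, drives the reaction to the right.
Only the nonzero effect(s) matter; the net shift is to the right.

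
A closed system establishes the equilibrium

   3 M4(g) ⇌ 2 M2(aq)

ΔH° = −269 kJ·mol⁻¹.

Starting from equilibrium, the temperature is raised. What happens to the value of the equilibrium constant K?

K depends on temperature via the van 't Hoff relation. The forward reaction is exothermic, so raising T decreases K.

decreases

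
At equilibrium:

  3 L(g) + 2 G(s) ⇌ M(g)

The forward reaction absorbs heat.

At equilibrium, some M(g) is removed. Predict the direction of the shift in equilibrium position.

right

Removing M (g), a product, drives the reaction to the right.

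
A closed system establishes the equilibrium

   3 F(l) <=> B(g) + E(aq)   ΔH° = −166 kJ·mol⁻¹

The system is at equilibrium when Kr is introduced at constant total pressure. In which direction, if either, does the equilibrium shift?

Adding inert gas at constant total pressure expands the volume and lowers every reacting partial pressure. With Δn_gas = 1 − 0 = +1, Q moves away from K toward the side with fewer gas moles, so the system shifts toward the side with more gas moles — to the right.

right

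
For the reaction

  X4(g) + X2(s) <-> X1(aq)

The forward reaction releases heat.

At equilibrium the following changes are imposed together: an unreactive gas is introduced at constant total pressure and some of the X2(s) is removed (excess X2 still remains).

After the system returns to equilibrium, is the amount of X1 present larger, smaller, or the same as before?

decreases

Adding inert gas at constant total pressure expands the volume and lowers every reacting partial pressure. With Δn_gas = 0 − 1 = -1, Q moves away from K toward the side with fewer gas moles, so the system shifts toward the side with more gas moles — to the left.
X2 is a pure solid; its activity is 1 regardless of amount, so Q is unaffected — no shift from this change.
The net shift is to the left. X1 is a product, so its amount decreases.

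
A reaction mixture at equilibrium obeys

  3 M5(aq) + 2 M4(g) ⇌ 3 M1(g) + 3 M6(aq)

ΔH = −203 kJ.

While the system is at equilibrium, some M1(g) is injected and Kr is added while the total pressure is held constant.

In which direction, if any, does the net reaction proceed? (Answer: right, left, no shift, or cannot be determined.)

Adding M1 (g), a product, drives the reaction to the left.
Adding inert gas at constant total pressure expands the volume and lowers every reacting partial pressure. With Δn_gas = 3 − 2 = +1, Q moves away from K toward the side with fewer gas moles, so the system shifts toward the side with more gas moles — to the right.
The individual effects push in opposite directions; without quantitative information the net direction cannot be determined.

cannot be determined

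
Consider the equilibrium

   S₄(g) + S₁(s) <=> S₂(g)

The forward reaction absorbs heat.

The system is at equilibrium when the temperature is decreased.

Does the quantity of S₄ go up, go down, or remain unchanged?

increases

The forward reaction is endothermic. Lowering T favours the exothermic direction — shift to the left.
The net shift is to the left. S₄ is a reactant, so its amount increases.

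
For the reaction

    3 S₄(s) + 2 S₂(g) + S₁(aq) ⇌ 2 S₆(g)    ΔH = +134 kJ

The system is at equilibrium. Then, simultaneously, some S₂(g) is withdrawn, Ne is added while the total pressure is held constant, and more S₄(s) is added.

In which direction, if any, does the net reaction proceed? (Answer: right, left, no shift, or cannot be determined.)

Removing S₂ (g), a reactant, drives the reaction to the left.
Adding inert gas at constant total pressure expands the volume, scaling every reacting partial pressure by the same factor. Δn_gas = 2 − 2 = 0, so Q is unchanged — no shift.
S₄ is a pure solid; its activity is 1 regardless of amount, so Q is unaffected — no shift from this change.
Only the nonzero effect(s) matter; the net shift is to the left.

left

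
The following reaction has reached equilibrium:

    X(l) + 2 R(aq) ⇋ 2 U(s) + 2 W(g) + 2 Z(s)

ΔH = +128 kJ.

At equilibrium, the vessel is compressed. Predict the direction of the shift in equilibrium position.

Gas moles: reactants 0, products 2 (Δn_gas = +2). Compression shifts the system toward the side with fewer moles of gas — to the left.

left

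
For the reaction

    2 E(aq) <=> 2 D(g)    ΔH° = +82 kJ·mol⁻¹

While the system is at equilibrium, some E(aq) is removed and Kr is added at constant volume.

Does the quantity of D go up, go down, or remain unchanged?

decreases

Removing E (aq), a reactant, drives the reaction to the left.
At constant volume, adding an inert gas leaves every reacting species' partial pressure unchanged, so Q is unchanged — no shift from this change.
The net shift is to the left. D is a product, so its amount decreases.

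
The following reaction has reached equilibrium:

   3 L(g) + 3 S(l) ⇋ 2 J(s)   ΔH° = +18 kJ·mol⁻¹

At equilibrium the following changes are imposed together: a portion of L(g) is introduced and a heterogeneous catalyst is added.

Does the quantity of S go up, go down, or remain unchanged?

Adding L (g), a reactant, drives the reaction to the right.
A catalyst speeds both forward and reverse rates equally; it changes neither Q nor K — no shift from this change.
The net shift is to the right. S is a reactant, so its amount decreases.

decreases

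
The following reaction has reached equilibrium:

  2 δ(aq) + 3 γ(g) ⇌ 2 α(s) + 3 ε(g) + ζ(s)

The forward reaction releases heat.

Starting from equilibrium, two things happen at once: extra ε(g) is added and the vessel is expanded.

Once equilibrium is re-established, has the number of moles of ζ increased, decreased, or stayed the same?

decreases

Adding ε (g), a product, drives the reaction to the left.
Gas moles: reactants 3, products 3. Δn_gas = 0, so a volume change leaves Q equal to K — no shift from this change.
The net shift is to the left. ζ is a product, so its amount decreases.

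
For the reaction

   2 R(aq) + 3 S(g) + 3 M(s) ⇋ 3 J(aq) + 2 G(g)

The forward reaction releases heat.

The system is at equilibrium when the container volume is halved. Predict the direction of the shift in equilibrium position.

Gas moles: reactants 3, products 2 (Δn_gas = -1). Compression shifts the system toward the side with fewer moles of gas — to the right.

right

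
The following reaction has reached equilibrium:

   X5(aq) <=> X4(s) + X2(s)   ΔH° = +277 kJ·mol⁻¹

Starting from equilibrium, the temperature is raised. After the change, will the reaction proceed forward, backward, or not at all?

right

The forward reaction is endothermic. Raising T favours the endothermic direction — shift to the right.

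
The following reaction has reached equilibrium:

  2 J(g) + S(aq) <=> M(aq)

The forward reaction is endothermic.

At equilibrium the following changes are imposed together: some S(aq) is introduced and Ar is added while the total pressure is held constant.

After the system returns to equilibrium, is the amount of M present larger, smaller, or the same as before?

Adding S (aq), a reactant, drives the reaction to the right.
Adding inert gas at constant total pressure expands the volume and lowers every reacting partial pressure. With Δn_gas = 0 − 2 = -2, Q moves away from K toward the side with fewer gas moles, so the system shifts toward the side with more gas moles — to the left.
The two effects oppose each other, so the net shift — and hence the change in M — cannot be determined from the given information.

cannot be determined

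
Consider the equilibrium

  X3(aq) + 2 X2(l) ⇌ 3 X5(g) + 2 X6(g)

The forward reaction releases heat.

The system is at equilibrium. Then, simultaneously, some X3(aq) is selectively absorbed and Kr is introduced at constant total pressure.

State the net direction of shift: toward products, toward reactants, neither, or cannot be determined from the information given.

Removing X3 (aq), a reactant, drives the reaction to the left.
Adding inert gas at constant total pressure expands the volume and lowers every reacting partial pressure. With Δn_gas = 5 − 0 = +5, Q moves away from K toward the side with fewer gas moles, so the system shifts toward the side with more gas moles — to the right.
The individual effects push in opposite directions; without quantitative information the net direction cannot be determined.

cannot be determined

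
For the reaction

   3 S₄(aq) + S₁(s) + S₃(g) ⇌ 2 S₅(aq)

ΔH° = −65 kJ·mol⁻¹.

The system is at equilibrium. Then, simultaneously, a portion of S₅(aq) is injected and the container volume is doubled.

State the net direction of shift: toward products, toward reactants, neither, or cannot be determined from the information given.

left

Adding S₅ (aq), a product, drives the reaction to the left.
Gas moles: reactants 1, products 0 (Δn_gas = -1). Expansion shifts the system toward the side with more moles of gas — to the left.
All effects act in the same direction — net shift to the left.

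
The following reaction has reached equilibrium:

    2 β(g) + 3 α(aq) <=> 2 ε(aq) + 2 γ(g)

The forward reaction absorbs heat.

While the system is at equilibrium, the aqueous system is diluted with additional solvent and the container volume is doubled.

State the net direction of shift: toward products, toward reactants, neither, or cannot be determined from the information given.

Dilution lowers every aqueous concentration by the same factor. Δn_aq = 2 − 3 = -1, so the system shifts toward the side with more dissolved moles — to the left.
Gas moles: reactants 2, products 2. Δn_gas = 0, so a volume change leaves Q equal to K — no shift from this change.
Only the nonzero effect(s) matter; the net shift is to the left.

left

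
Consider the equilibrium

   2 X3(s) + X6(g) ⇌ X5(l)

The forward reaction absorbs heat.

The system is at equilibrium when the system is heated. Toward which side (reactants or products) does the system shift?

The forward reaction is endothermic. Raising T favours the endothermic direction — shift to the right.

right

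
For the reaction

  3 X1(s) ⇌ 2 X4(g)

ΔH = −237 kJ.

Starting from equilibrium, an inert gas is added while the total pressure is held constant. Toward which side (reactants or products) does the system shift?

Adding inert gas at constant total pressure expands the volume and lowers every reacting partial pressure. With Δn_gas = 2 − 0 = +2, Q moves away from K toward the side with fewer gas moles, so the system shifts toward the side with more gas moles — to the right.

right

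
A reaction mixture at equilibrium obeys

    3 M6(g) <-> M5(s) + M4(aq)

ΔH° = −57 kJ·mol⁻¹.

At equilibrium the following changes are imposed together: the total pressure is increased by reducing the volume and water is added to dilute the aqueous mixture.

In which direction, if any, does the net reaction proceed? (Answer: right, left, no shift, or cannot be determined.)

Gas moles: reactants 3, products 0 (Δn_gas = -3). Compression shifts the system toward the side with fewer moles of gas — to the right.
Dilution lowers every aqueous concentration by the same factor. Δn_aq = 1 − 0 = +1, so the system shifts toward the side with more dissolved moles — to the right.
All effects act in the same direction — net shift to the right.

right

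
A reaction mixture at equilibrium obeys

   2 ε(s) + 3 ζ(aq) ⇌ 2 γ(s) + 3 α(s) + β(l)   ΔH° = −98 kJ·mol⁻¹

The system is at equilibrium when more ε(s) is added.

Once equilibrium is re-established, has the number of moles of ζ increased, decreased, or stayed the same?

unchanged

ε is a pure solid; its activity is 1 regardless of amount, so Q is unaffected — no shift from this change.
No net shift occurs, so the amount of ζ is unchanged.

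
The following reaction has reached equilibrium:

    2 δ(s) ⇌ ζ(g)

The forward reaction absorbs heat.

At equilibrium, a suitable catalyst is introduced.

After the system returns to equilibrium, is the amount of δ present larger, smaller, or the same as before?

unchanged

A catalyst speeds both forward and reverse rates equally; it changes neither Q nor K — no shift from this change.
No net shift occurs, so the amount of δ is unchanged.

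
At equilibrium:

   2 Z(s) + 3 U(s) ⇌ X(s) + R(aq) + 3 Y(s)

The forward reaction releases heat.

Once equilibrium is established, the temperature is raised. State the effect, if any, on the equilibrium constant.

K depends on temperature via the van 't Hoff relation. The forward reaction is exothermic, so raising T decreases K.

decreases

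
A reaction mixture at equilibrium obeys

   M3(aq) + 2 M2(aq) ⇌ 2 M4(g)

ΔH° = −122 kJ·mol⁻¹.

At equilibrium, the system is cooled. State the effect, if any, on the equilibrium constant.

increases

K depends on temperature via the van 't Hoff relation. The forward reaction is exothermic, so lowering T increases K.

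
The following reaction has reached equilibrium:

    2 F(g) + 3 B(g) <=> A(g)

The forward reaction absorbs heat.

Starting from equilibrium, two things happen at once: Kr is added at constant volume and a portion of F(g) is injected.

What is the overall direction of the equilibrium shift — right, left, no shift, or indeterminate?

right

At constant volume, adding an inert gas leaves every reacting species' partial pressure unchanged, so Q is unchanged — no shift from this change.
Adding F (g), a reactant, drives the reaction to the right.
Only the nonzero effect(s) matter; the net shift is to the right.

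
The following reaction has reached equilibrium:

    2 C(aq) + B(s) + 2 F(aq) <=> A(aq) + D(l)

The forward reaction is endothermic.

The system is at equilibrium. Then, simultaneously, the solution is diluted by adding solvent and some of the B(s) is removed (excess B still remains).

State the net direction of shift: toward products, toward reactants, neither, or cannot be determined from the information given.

Dilution lowers every aqueous concentration by the same factor. Δn_aq = 1 − 4 = -3, so the system shifts toward the side with more dissolved moles — to the left.
B is a pure solid; its activity is 1 regardless of amount, so Q is unaffected — no shift from this change.
Only the nonzero effect(s) matter; the net shift is to the left.

left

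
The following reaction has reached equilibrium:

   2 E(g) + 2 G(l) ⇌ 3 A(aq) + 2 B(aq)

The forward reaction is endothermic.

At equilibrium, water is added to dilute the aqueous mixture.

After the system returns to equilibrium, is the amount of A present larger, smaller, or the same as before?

Dilution lowers every aqueous concentration by the same factor. Δn_aq = 5 − 0 = +5, so the system shifts toward the side with more dissolved moles — to the right.
The net shift is to the right. A is a product, so its amount increases.

increases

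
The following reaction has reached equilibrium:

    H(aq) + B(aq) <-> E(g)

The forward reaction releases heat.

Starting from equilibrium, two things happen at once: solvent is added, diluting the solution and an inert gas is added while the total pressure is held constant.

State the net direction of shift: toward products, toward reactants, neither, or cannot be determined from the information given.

Dilution lowers every aqueous concentration by the same factor. Δn_aq = 0 − 2 = -2, so the system shifts toward the side with more dissolved moles — to the left.
Adding inert gas at constant total pressure expands the volume and lowers every reacting partial pressure. With Δn_gas = 1 − 0 = +1, Q moves away from K toward the side with fewer gas moles, so the system shifts toward the side with more gas moles — to the right.
The individual effects push in opposite directions; without quantitative information the net direction cannot be determined.

cannot be determined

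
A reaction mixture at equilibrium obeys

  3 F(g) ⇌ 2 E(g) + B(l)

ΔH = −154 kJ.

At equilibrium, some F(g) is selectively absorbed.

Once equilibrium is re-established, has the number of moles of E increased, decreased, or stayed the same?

decreases

Removing F (g), a reactant, drives the reaction to the left.
The net shift is to the left. E is a product, so its amount decreases.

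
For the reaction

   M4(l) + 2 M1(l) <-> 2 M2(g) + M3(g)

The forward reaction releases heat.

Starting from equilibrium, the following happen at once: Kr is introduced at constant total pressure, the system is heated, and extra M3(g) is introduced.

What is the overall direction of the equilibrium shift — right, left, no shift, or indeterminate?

Adding inert gas at constant total pressure expands the volume and lowers every reacting partial pressure. With Δn_gas = 3 − 0 = +3, Q moves away from K toward the side with fewer gas moles, so the system shifts toward the side with more gas moles — to the right.
The forward reaction is exothermic. Raising T favours the endothermic direction — shift to the left.
Adding M3 (g), a product, drives the reaction to the left.
The individual effects push in opposite directions; without quantitative information the net direction cannot be determined.

cannot be determined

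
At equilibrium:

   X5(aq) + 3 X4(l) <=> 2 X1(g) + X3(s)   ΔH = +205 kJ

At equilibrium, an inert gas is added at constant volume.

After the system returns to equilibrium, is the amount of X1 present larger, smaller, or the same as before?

unchanged

At constant volume, adding an inert gas leaves every reacting species' partial pressure unchanged, so Q is unchanged — no shift from this change.
No net shift occurs, so the amount of X1 is unchanged.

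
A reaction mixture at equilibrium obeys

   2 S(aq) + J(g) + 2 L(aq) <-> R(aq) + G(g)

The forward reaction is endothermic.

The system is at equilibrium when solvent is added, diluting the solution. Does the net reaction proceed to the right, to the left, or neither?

Dilution lowers every aqueous concentration by the same factor. Δn_aq = 1 − 4 = -3, so the system shifts toward the side with more dissolved moles — to the left.

left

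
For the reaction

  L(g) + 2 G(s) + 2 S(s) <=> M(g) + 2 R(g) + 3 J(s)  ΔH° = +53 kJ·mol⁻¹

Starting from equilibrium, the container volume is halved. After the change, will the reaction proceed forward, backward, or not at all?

Gas moles: reactants 1, products 3 (Δn_gas = +2). Compression shifts the system toward the side with fewer moles of gas — to the left.

left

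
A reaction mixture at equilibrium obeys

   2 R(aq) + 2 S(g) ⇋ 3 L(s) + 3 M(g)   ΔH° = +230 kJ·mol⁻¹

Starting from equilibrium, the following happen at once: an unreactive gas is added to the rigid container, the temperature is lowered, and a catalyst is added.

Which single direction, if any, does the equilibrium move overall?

At constant volume, adding an inert gas leaves every reacting species' partial pressure unchanged, so Q is unchanged — no shift from this change.
The forward reaction is endothermic. Lowering T favours the exothermic direction — shift to the left.
A catalyst speeds both forward and reverse rates equally; it changes neither Q nor K — no shift from this change.
Only the nonzero effect(s) matter; the net shift is to the left.

left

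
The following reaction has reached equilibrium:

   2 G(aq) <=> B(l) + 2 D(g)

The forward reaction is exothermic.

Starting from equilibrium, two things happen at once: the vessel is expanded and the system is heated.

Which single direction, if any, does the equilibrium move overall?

cannot be determined

Gas moles: reactants 0, products 2 (Δn_gas = +2). Expansion shifts the system toward the side with more moles of gas — to the right.
The forward reaction is exothermic. Raising T favours the endothermic direction — shift to the left.
The individual effects push in opposite directions; without quantitative information the net direction cannot be determined.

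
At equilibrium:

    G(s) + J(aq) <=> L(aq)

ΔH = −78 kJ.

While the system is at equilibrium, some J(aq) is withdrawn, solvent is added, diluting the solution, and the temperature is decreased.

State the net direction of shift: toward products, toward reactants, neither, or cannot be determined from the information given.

cannot be determined

Removing J (aq), a reactant, drives the reaction to the left.
Dilution scales every aqueous concentration by the same factor. Δn_aq = 1 − 1 = 0, so Q is unchanged — no shift.
The forward reaction is exothermic. Lowering T favours the exothermic direction — shift to the right.
The individual effects push in opposite directions; without quantitative information the net direction cannot be determined.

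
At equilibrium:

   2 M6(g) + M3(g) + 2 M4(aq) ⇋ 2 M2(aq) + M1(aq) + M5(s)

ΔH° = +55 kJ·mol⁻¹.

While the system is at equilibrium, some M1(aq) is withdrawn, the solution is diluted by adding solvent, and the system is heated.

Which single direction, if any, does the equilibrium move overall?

Removing M1 (aq), a product, drives the reaction to the right.
Dilution lowers every aqueous concentration by the same factor. Δn_aq = 3 − 2 = +1, so the system shifts toward the side with more dissolved moles — to the right.
The forward reaction is endothermic. Raising T favours the endothermic direction — shift to the right.
All effects act in the same direction — net shift to the right.

right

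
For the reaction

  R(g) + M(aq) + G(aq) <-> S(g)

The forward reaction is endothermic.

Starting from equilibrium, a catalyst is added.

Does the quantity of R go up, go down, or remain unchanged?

A catalyst speeds both forward and reverse rates equally; it changes neither Q nor K — no shift from this change.
No net shift occurs, so the amount of R is unchanged.

unchanged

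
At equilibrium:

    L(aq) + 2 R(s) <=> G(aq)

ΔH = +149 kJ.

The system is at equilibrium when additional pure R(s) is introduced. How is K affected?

The equilibrium constant depends only on temperature. This perturbation changes neither the position of equilibrium nor K.

unchanged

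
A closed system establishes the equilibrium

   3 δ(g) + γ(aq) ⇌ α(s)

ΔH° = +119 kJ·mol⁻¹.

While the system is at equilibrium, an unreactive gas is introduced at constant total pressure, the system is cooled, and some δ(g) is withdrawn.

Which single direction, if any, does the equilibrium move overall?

left

Adding inert gas at constant total pressure expands the volume and lowers every reacting partial pressure. With Δn_gas = 0 − 3 = -3, Q moves away from K toward the side with fewer gas moles, so the system shifts toward the side with more gas moles — to the left.
The forward reaction is endothermic. Lowering T favours the exothermic direction — shift to the left.
Removing δ (g), a reactant, drives the reaction to the left.
All effects act in the same direction — net shift to the left.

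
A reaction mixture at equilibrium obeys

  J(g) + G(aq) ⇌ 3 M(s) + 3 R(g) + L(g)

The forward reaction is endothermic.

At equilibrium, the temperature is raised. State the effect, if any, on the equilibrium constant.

increases

K depends on temperature via the van 't Hoff relation. The forward reaction is endothermic, so raising T increases K.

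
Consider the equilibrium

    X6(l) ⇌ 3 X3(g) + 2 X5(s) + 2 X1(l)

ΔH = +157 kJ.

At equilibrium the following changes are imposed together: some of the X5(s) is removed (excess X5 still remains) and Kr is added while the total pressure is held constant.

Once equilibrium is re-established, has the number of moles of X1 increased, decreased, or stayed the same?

X5 is a pure solid; its activity is 1 regardless of amount, so Q is unaffected — no shift from this change.
Adding inert gas at constant total pressure expands the volume and lowers every reacting partial pressure. With Δn_gas = 3 − 0 = +3, Q moves away from K toward the side with fewer gas moles, so the system shifts toward the side with more gas moles — to the right.
The net shift is to the right. X1 is a product, so its amount increases.

increases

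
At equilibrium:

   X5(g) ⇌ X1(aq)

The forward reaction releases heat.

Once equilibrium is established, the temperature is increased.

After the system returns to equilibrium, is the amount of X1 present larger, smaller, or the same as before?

decreases

The forward reaction is exothermic. Raising T favours the endothermic direction — shift to the left.
The net shift is to the left. X1 is a product, so its amount decreases.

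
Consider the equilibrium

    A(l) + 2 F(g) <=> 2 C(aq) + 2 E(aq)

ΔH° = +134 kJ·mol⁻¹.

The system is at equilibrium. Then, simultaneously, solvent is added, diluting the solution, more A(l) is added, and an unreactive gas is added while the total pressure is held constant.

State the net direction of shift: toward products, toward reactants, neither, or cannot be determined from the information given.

cannot be determined

Dilution lowers every aqueous concentration by the same factor. Δn_aq = 4 − 0 = +4, so the system shifts toward the side with more dissolved moles — to the right.
A is a pure liquid; its activity is 1 regardless of amount, so Q is unaffected — no shift from this change.
Adding inert gas at constant total pressure expands the volume and lowers every reacting partial pressure. With Δn_gas = 0 − 2 = -2, Q moves away from K toward the side with fewer gas moles, so the system shifts toward the side with more gas moles — to the left.
The individual effects push in opposite directions; without quantitative information the net direction cannot be determined.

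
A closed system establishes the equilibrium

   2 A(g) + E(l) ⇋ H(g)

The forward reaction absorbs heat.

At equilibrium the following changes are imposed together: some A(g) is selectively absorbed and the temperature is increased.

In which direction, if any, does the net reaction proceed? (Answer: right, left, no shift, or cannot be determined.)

Removing A (g), a reactant, drives the reaction to the left.
The forward reaction is endothermic. Raising T favours the endothermic direction — shift to the right.
The individual effects push in opposite directions; without quantitative information the net direction cannot be determined.

cannot be determined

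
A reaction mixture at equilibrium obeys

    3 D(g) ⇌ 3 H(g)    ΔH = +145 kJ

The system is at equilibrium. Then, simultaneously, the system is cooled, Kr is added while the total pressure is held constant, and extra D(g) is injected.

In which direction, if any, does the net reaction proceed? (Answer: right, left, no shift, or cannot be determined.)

cannot be determined

The forward reaction is endothermic. Lowering T favours the exothermic direction — shift to the left.
Adding inert gas at constant total pressure expands the volume, scaling every reacting partial pressure by the same factor. Δn_gas = 3 − 3 = 0, so Q is unchanged — no shift.
Adding D (g), a reactant, drives the reaction to the right.
The individual effects push in opposite directions; without quantitative information the net direction cannot be determined.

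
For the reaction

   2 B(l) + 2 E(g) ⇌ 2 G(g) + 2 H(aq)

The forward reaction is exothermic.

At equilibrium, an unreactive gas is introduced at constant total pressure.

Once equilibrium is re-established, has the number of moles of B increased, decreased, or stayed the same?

Adding inert gas at constant total pressure expands the volume, scaling every reacting partial pressure by the same factor. Δn_gas = 2 − 2 = 0, so Q is unchanged — no shift.
No net shift occurs, so the amount of B is unchanged.

unchanged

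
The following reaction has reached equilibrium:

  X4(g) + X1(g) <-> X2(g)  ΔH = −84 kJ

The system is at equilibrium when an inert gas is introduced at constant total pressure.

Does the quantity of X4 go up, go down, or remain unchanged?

increases

Adding inert gas at constant total pressure expands the volume and lowers every reacting partial pressure. With Δn_gas = 1 − 2 = -1, Q moves away from K toward the side with fewer gas moles, so the system shifts toward the side with more gas moles — to the left.
The net shift is to the left. X4 is a reactant, so its amount increases.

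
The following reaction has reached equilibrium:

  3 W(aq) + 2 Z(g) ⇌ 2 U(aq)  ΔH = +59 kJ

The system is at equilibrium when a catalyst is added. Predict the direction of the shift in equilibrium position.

A catalyst speeds both forward and reverse rates equally; it changes neither Q nor K — no shift from this change.

no shift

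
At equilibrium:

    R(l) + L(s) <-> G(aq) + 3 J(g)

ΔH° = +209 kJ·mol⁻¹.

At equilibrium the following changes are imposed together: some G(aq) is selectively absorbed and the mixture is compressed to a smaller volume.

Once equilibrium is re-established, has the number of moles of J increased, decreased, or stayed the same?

cannot be determined

Removing G (aq), a product, drives the reaction to the right.
Gas moles: reactants 0, products 3 (Δn_gas = +3). Compression shifts the system toward the side with fewer moles of gas — to the left.
The two effects oppose each other, so the net shift — and hence the change in J — cannot be determined from the given information.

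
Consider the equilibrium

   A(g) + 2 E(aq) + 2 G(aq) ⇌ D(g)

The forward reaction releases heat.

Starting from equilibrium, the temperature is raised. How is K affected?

decreases

K depends on temperature via the van 't Hoff relation. The forward reaction is exothermic, so raising T decreases K.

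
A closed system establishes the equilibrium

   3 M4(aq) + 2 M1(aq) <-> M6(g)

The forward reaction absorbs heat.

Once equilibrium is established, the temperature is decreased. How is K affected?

decreases

K depends on temperature via the van 't Hoff relation. The forward reaction is endothermic, so lowering T decreases K.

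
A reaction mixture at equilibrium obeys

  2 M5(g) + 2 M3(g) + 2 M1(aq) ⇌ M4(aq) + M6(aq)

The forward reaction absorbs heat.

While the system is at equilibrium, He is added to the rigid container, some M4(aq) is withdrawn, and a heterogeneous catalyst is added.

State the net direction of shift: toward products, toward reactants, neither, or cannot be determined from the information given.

At constant volume, adding an inert gas leaves every reacting species' partial pressure unchanged, so Q is unchanged — no shift from this change.
Removing M4 (aq), a product, drives the reaction to the right.
A catalyst speeds both forward and reverse rates equally; it changes neither Q nor K — no shift from this change.
Only the nonzero effect(s) matter; the net shift is to the right.

right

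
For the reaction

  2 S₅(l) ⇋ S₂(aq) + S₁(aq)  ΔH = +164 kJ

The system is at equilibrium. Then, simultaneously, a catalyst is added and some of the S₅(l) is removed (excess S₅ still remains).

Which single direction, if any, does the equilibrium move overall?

A catalyst speeds both forward and reverse rates equally; it changes neither Q nor K — no shift from this change.
S₅ is a pure liquid; its activity is 1 regardless of amount, so Q is unaffected — no shift from this change.
None of the changes alters Q relative to K, so there is no net shift.

no shift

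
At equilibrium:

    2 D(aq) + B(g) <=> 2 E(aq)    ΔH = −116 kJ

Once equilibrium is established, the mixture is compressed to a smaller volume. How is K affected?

The equilibrium constant depends only on temperature. This perturbation may move the position of equilibrium, but since T is unchanged, K itself is unchanged.

unchanged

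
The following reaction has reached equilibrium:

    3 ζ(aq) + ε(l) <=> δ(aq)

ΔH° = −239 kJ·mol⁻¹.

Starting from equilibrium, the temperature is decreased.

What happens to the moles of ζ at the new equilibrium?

decreases

The forward reaction is exothermic. Lowering T favours the exothermic direction — shift to the right.
The net shift is to the right. ζ is a reactant, so its amount decreases.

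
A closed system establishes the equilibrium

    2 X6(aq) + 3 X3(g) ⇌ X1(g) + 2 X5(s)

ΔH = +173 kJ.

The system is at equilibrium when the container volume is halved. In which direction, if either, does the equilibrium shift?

Gas moles: reactants 3, products 1 (Δn_gas = -2). Compression shifts the system toward the side with fewer moles of gas — to the right.

right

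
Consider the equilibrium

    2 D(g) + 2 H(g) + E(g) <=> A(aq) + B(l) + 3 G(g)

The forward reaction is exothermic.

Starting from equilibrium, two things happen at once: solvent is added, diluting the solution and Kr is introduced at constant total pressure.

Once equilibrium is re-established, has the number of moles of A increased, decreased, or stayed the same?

cannot be determined

Dilution lowers every aqueous concentration by the same factor. Δn_aq = 1 − 0 = +1, so the system shifts toward the side with more dissolved moles — to the right.
Adding inert gas at constant total pressure expands the volume and lowers every reacting partial pressure. With Δn_gas = 3 − 5 = -2, Q moves away from K toward the side with fewer gas moles, so the system shifts toward the side with more gas moles — to the left.
The two effects oppose each other, so the net shift — and hence the change in A — cannot be determined from the given information.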